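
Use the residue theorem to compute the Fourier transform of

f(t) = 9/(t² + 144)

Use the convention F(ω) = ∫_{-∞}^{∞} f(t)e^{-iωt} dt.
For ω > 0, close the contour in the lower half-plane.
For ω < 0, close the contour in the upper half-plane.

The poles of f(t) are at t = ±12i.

Let g(z) = f(z)e^{-iωz}; for large |z| the factor e^{-iωz} decays in the lower half-plane when ω > 0 and in the upper half-plane when ω < 0.

Case ω > 0 (lower half-plane, clockwise contour ⇒ F(ω) = -2πi·ΣRes):
  Res_{z = - 12 i} g(z) = \frac{3 i e^{- 12 \omega}}{8}
  F(ω) = -2πi·ΣRes = \frac{3 \pi e^{- 12 \omega}}{4}

Case ω < 0 (upper half-plane, counterclockwise contour ⇒ F(ω) = +2πi·ΣRes):
  Res_{z = 12 i} g(z) = - \frac{3 i e^{12 \omega}}{8}
  F(ω) = 2πi·ΣRes = \frac{3 \pi e^{12 \omega}}{4}

Both cases combine into a single formula in |ω|:

F(ω) = \frac{3 \pi e^{- 12 \left|{\omega}\right|}}{4}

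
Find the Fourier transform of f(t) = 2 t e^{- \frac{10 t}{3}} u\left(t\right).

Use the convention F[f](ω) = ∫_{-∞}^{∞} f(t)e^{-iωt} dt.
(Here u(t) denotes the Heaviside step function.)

F(ω) = \frac{18}{\left(3 i \omega + 10\right)^{2}}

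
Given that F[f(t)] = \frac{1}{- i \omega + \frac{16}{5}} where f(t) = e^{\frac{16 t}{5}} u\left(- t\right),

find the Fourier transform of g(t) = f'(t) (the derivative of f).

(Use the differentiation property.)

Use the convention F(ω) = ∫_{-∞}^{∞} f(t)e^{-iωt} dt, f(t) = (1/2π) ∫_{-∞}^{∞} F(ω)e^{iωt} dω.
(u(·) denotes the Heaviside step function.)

F[g](ω) = - \frac{5 \omega}{5 \omega + 16 i}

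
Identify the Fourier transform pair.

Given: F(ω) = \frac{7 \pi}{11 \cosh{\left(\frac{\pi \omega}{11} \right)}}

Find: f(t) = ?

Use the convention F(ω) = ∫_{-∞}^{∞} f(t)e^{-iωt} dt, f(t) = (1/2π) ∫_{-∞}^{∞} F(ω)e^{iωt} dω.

f(t) = \frac{7}{e^{\frac{11 t}{2}} + e^{- \frac{11 t}{2}}}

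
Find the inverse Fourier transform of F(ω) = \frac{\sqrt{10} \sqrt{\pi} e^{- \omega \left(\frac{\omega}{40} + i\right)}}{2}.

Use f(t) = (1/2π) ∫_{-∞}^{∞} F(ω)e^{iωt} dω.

f(t) = 5 e^{- 10 \left(t - 1\right)^{2}}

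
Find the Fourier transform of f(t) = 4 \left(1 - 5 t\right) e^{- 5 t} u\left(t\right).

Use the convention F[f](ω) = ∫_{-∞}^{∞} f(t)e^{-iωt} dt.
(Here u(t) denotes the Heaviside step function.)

F(ω) = \frac{4 i \omega}{- \omega^{2} + 10 i \omega + 25}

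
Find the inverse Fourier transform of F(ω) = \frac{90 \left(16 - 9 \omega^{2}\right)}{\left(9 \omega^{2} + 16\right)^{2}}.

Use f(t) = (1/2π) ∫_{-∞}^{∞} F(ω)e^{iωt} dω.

f(t) = 5 e^{- \frac{4 \left|{t}\right|}{3}} \left|{t}\right|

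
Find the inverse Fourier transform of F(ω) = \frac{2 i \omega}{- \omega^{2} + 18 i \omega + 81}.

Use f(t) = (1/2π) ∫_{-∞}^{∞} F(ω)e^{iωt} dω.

f(t) = 2 \left(1 - 9 t\right) e^{- 9 t} u\left(t\right)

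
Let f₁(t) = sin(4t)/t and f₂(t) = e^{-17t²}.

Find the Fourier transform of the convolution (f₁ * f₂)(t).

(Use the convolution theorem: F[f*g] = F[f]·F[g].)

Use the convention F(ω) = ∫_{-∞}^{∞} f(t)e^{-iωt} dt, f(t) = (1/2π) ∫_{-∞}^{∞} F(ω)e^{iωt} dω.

F[f₁*f₂](ω) = \begin{cases} \frac{\sqrt{17} \pi^{\frac{3}{2}} e^{- \frac{\omega^{2}}{68}}}{17} & \text{for}\: \omega > -4 \wedge \omega < 4 \\0 & \text{otherwise} \end{cases}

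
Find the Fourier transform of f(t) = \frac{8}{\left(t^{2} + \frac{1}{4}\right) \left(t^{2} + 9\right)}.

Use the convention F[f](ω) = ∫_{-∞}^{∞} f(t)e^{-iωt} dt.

F(ω) = - \frac{32 \pi e^{- 3 \left|{\omega}\right|}}{105} + \frac{64 \pi e^{- \frac{\left|{\omega}\right|}{2}}}{35}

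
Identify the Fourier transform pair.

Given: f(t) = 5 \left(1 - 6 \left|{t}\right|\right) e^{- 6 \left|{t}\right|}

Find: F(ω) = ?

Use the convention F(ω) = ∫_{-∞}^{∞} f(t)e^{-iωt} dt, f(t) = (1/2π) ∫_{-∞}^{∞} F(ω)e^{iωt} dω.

F(ω) = \frac{120 \omega^{2}}{\left(\omega^{2} + 36\right)^{2}}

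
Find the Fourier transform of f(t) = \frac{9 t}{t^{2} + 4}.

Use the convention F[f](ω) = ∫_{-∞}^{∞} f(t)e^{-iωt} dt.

F(ω) = - 9 i \pi e^{- 2 \left|{\omega}\right|} \operatorname{sign}{\left(\omega \right)}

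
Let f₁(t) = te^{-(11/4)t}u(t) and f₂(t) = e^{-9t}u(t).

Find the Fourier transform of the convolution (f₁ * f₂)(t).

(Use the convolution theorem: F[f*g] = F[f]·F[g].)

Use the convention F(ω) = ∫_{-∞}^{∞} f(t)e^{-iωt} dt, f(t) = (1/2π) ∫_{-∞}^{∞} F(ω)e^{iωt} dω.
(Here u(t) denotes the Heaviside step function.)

F[f₁*f₂](ω) = \frac{16}{\left(i \omega + 9\right) \left(4 i \omega + 11\right)^{2}}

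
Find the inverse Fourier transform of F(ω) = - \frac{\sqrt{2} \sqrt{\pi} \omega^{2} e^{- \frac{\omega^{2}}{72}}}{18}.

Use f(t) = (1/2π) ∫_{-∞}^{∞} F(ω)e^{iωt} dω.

f(t) = 6 \left(72 t^{2} - 2\right) e^{- 18 t^{2}}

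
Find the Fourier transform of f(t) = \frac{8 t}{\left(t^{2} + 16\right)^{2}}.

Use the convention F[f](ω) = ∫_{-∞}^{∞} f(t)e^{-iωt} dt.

F(ω) = - i \pi \omega e^{- 4 \left|{\omega}\right|}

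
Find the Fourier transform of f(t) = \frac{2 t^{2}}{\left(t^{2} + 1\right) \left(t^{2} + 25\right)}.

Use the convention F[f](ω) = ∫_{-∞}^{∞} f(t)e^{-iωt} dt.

F(ω) = \frac{\pi \left(5 - e^{4 \left|{\omega}\right|}\right) e^{- 5 \left|{\omega}\right|}}{12}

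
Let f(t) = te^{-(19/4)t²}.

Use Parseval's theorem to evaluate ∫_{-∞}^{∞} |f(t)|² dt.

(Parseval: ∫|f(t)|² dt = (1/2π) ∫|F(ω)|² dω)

∫|f(t)|² dt = \frac{\sqrt{38} \sqrt{\pi}}{361}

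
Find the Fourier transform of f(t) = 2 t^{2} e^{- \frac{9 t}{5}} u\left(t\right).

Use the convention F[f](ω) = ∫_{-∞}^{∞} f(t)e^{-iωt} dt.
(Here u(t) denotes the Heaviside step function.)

F(ω) = \frac{500}{\left(5 i \omega + 9\right)^{3}}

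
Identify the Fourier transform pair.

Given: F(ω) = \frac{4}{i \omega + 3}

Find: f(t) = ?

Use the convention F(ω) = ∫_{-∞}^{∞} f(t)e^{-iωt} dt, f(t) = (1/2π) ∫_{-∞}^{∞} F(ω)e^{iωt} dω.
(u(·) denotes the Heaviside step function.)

f(t) = 4 e^{- 3 t} u\left(t\right)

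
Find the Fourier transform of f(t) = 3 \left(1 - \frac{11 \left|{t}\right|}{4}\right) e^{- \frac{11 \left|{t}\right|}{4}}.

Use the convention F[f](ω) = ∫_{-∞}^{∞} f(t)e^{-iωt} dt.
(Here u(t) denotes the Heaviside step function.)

F(ω) = \frac{8448 \omega^{2}}{\left(16 \omega^{2} + 121\right)^{2}}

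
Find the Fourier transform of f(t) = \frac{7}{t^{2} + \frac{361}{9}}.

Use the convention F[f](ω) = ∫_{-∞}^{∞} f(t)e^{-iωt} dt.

F(ω) = \frac{21 \pi e^{- \frac{19 \left|{\omega}\right|}{3}}}{19}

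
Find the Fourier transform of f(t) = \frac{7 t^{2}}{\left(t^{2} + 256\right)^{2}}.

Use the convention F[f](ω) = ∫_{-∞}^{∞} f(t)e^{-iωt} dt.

F(ω) = \frac{7 \pi \left(1 - 16 \left|{\omega}\right|\right) e^{- 16 \left|{\omega}\right|}}{32}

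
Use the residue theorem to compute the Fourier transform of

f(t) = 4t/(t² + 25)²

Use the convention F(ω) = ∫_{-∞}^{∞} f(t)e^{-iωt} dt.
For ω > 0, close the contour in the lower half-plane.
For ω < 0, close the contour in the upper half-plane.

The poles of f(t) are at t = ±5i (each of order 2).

Let g(z) = f(z)e^{-iωz}; for large |z| the factor e^{-iωz} decays in the lower half-plane when ω > 0 and in the upper half-plane when ω < 0.

Case ω > 0 (lower half-plane, clockwise contour ⇒ F(ω) = -2πi·ΣRes):
  Res_{z = - 5 i} g(z) = \frac{\omega e^{- 5 \omega}}{5} (pole of order 2)
  F(ω) = -2πi·ΣRes = - \frac{2 i \pi \omega e^{- 5 \omega}}{5}

Case ω < 0 (upper half-plane, counterclockwise contour ⇒ F(ω) = +2πi·ΣRes):
  Res_{z = 5 i} g(z) = - \frac{\omega e^{5 \omega}}{5} (pole of order 2)
  F(ω) = 2πi·ΣRes = - \frac{2 i \pi \omega e^{5 \omega}}{5}

Both cases combine into a single formula in |ω|:

F(ω) = - \frac{2 i \pi \omega e^{- 5 \left|{\omega}\right|}}{5}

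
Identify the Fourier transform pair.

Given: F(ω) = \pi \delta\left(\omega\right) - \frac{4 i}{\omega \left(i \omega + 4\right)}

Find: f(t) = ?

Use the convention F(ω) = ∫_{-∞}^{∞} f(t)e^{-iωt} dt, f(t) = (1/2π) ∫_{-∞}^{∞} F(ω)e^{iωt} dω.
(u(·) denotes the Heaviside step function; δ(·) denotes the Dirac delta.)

f(t) = \left(1 - e^{- 4 t}\right) u\left(t\right)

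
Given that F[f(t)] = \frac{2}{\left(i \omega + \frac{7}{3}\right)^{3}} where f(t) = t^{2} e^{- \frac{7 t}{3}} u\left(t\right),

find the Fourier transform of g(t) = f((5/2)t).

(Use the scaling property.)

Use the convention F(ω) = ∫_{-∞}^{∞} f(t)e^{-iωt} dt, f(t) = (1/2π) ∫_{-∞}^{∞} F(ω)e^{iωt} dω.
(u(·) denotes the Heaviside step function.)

F[g](ω) = \frac{2700}{\left(6 i \omega + 35\right)^{3}}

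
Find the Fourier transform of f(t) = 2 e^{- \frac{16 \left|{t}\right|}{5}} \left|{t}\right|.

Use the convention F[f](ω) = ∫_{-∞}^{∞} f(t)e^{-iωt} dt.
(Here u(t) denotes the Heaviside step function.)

F(ω) = \frac{100 \left(256 - 25 \omega^{2}\right)}{\left(25 \omega^{2} + 256\right)^{2}}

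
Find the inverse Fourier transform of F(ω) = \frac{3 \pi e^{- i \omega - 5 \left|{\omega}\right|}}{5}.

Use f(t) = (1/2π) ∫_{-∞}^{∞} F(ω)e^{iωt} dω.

f(t) = \frac{3}{\left(t - 1\right)^{2} + 25}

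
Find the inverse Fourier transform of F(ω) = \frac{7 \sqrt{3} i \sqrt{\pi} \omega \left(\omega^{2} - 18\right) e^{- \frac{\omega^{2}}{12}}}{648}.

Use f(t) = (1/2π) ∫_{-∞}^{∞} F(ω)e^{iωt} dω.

f(t) = 7 t^{3} e^{- 3 t^{2}}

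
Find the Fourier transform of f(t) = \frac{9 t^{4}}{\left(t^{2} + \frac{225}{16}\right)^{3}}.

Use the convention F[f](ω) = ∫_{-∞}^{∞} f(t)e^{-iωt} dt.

F(ω) = \frac{9 \pi \left(75 \omega^{2} - 100 \left|{\omega}\right| + 16\right) e^{- \frac{15 \left|{\omega}\right|}{4}}}{160}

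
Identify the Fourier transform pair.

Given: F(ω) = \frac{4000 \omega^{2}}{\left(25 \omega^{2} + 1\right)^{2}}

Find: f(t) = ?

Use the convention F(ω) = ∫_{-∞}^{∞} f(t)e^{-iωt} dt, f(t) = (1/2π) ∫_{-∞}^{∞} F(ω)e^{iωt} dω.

f(t) = 8 \left(1 - \frac{\left|{t}\right|}{5}\right) e^{- \frac{\left|{t}\right|}{5}}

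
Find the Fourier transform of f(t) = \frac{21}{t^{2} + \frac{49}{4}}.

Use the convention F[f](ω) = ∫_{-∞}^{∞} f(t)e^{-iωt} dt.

F(ω) = 6 \pi e^{- \frac{7 \left|{\omega}\right|}{2}}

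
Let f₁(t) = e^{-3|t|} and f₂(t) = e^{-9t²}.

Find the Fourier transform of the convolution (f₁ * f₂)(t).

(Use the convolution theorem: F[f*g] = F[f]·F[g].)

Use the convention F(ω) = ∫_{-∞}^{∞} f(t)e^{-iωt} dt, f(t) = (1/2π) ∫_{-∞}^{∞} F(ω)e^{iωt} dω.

F[f₁*f₂](ω) = \frac{2 \sqrt{\pi} e^{- \frac{\omega^{2}}{36}}}{\omega^{2} + 9}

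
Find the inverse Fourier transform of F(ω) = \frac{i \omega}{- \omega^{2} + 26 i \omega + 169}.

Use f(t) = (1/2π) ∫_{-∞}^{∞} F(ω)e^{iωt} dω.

f(t) = \left(1 - 13 t\right) e^{- 13 t} u\left(t\right)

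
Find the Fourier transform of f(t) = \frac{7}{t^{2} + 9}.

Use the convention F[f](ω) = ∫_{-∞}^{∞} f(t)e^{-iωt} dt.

F(ω) = \frac{7 \pi e^{- 3 \left|{\omega}\right|}}{3}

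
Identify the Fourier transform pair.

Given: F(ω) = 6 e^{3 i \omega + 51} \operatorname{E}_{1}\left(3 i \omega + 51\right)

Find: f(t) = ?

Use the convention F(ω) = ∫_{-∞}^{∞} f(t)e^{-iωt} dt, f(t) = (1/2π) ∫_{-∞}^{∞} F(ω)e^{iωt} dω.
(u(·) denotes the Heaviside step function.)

f(t) = \frac{6 e^{- 17 t} u\left(t\right)}{t + 3}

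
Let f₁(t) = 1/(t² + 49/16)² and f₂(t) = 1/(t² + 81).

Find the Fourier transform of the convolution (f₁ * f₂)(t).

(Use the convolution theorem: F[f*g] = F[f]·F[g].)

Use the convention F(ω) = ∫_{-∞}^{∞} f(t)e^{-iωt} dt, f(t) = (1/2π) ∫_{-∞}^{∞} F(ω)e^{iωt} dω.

F[f₁*f₂](ω) = \frac{8 \pi^{2} \left(7 \left|{\omega}\right| + 4\right) e^{- \frac{43 \left|{\omega}\right|}{4}}}{3087}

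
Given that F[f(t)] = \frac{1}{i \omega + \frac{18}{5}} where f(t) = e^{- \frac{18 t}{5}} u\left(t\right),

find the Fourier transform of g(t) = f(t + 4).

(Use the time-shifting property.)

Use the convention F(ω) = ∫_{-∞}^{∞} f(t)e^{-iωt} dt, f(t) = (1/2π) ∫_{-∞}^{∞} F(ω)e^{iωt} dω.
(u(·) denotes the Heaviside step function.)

F[g](ω) = \frac{5 e^{4 i \omega}}{5 i \omega + 18}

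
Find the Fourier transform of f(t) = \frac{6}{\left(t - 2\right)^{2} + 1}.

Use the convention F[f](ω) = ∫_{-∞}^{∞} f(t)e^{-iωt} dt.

F(ω) = 6 \pi e^{- 2 i \omega - \left|{\omega}\right|}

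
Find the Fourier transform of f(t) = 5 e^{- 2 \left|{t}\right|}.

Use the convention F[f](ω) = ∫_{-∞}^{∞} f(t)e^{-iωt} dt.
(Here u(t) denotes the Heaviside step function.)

F(ω) = \frac{20}{\omega^{2} + 4}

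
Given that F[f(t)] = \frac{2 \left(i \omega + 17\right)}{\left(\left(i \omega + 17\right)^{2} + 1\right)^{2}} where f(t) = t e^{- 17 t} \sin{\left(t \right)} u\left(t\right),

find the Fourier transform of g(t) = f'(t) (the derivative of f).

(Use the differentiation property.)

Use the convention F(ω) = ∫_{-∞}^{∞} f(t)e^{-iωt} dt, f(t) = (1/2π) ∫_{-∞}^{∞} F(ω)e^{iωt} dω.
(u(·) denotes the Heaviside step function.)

F[g](ω) = \frac{2 i \omega \left(i \omega + 17\right)}{\left(\left(i \omega + 17\right)^{2} + 1\right)^{2}}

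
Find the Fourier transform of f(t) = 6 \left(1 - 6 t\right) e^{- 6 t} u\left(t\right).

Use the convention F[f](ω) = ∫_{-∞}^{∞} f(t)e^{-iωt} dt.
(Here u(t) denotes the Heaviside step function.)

F(ω) = \frac{6 i \omega}{- \omega^{2} + 12 i \omega + 36}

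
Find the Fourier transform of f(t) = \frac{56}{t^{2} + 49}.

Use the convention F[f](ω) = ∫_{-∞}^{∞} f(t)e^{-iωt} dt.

F(ω) = 8 \pi e^{- 7 \left|{\omega}\right|}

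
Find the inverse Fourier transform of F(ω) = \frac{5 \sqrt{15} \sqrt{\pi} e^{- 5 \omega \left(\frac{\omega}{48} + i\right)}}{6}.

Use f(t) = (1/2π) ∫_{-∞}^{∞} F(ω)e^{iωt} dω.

f(t) = 5 e^{- \frac{12 \left(t - 5\right)^{2}}{5}}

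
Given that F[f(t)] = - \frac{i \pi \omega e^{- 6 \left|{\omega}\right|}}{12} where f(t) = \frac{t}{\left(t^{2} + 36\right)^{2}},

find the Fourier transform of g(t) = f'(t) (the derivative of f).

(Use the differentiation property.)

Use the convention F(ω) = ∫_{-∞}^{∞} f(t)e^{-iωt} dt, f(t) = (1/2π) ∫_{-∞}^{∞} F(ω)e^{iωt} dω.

F[g](ω) = \frac{\pi \omega^{2} e^{- 6 \left|{\omega}\right|}}{12}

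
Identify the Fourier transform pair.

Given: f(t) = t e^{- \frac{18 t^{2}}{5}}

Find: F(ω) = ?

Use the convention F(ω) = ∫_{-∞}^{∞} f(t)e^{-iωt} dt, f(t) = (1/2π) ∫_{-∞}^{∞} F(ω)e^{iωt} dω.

F(ω) = - \frac{5 \sqrt{10} i \sqrt{\pi} \omega e^{- \frac{5 \omega^{2}}{72}}}{216}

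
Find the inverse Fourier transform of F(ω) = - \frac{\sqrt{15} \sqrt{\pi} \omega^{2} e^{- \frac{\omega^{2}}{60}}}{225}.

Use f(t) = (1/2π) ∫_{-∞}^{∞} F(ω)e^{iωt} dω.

f(t) = \left(60 t^{2} - 2\right) e^{- 15 t^{2}}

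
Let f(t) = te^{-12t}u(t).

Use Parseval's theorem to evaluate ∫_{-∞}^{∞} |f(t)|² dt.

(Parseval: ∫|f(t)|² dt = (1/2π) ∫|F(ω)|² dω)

∫|f(t)|² dt = \frac{1}{6912}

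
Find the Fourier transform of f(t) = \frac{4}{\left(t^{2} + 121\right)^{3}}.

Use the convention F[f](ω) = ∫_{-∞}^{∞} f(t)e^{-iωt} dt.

F(ω) = \frac{\pi \left(121 \omega^{2} + 33 \left|{\omega}\right| + 3\right) e^{- 11 \left|{\omega}\right|}}{322102}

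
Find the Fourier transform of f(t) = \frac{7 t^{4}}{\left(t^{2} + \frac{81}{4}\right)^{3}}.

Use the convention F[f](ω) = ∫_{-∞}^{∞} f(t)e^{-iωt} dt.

F(ω) = \frac{7 \pi \left(27 \omega^{2} - 30 \left|{\omega}\right| + 4\right) e^{- \frac{9 \left|{\omega}\right|}{2}}}{48}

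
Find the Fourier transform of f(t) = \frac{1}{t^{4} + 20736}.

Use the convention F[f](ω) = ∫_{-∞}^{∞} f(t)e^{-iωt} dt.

F(ω) = \frac{\pi e^{- 6 \sqrt{2} \left|{\omega}\right|} \sin{\left(6 \sqrt{2} \left|{\omega}\right| + \frac{\pi}{4} \right)}}{1728}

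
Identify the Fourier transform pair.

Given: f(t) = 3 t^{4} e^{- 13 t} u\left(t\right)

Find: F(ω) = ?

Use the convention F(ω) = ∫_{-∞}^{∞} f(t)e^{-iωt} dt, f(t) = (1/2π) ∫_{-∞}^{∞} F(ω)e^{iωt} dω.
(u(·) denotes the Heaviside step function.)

F(ω) = \frac{72}{\left(i \omega + 13\right)^{5}}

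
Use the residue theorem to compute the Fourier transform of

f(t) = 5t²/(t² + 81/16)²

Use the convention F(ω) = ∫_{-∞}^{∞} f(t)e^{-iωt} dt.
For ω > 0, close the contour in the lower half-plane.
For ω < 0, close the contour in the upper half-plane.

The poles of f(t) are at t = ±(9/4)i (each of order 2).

Let g(z) = f(z)e^{-iωz}; for large |z| the factor e^{-iωz} decays in the lower half-plane when ω > 0 and in the upper half-plane when ω < 0.

Case ω > 0 (lower half-plane, clockwise contour ⇒ F(ω) = -2πi·ΣRes):
  Res_{z = - \frac{9 i}{4}} g(z) = \frac{5 i \left(4 - 9 \omega\right) e^{- \frac{9 \omega}{4}}}{36} (pole of order 2)
  F(ω) = -2πi·ΣRes = \frac{5 \pi \left(4 - 9 \omega\right) e^{- \frac{9 \omega}{4}}}{18}

Case ω < 0 (upper half-plane, counterclockwise contour ⇒ F(ω) = +2πi·ΣRes):
  Res_{z = \frac{9 i}{4}} g(z) = \frac{5 i \left(- 9 \omega - 4\right) e^{\frac{9 \omega}{4}}}{36} (pole of order 2)
  F(ω) = 2πi·ΣRes = \frac{5 \pi \left(9 \omega + 4\right) e^{\frac{9 \omega}{4}}}{18}

Both cases combine into a single formula in |ω|:

F(ω) = \frac{5 \pi \left(4 - 9 \left|{\omega}\right|\right) e^{- \frac{9 \left|{\omega}\right|}{4}}}{18}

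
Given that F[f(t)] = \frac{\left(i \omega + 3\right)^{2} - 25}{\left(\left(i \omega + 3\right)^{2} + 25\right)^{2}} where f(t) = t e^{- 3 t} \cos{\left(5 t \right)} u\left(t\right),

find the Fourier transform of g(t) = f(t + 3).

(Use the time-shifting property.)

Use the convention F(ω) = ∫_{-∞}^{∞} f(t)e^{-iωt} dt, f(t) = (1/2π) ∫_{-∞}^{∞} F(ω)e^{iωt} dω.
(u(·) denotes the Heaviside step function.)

F[g](ω) = \frac{\left(\left(i \omega + 3\right)^{2} - 25\right) e^{3 i \omega}}{\left(\left(i \omega + 3\right)^{2} + 25\right)^{2}}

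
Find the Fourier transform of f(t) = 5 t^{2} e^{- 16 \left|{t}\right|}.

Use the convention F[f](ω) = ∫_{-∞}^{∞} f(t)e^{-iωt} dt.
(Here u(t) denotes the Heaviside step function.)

F(ω) = \frac{320 \left(256 - 3 \omega^{2}\right)}{\left(\omega^{2} + 256\right)^{3}}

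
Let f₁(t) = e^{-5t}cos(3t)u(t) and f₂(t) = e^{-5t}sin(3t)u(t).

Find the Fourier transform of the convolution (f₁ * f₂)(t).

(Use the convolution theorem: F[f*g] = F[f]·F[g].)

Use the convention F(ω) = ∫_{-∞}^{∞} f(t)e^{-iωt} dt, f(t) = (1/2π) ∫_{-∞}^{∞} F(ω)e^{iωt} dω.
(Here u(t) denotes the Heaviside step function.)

F[f₁*f₂](ω) = \frac{3 \left(i \omega + 5\right)}{\left(\left(i \omega + 5\right)^{2} + 9\right)^{2}}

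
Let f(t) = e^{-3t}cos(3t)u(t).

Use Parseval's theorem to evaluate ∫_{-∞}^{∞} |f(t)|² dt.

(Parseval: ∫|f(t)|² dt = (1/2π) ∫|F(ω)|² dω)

∫|f(t)|² dt = \frac{1}{8}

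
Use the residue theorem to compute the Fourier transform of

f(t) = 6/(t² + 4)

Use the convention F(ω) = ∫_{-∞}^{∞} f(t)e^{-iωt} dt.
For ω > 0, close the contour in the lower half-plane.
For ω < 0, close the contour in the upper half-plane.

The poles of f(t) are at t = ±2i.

Let g(z) = f(z)e^{-iωz}; for large |z| the factor e^{-iωz} decays in the lower half-plane when ω > 0 and in the upper half-plane when ω < 0.

Case ω > 0 (lower half-plane, clockwise contour ⇒ F(ω) = -2πi·ΣRes):
  Res_{z = - 2 i} g(z) = \frac{3 i e^{- 2 \omega}}{2}
  F(ω) = -2πi·ΣRes = 3 \pi e^{- 2 \omega}

Case ω < 0 (upper half-plane, counterclockwise contour ⇒ F(ω) = +2πi·ΣRes):
  Res_{z = 2 i} g(z) = - \frac{3 i e^{2 \omega}}{2}
  F(ω) = 2πi·ΣRes = 3 \pi e^{2 \omega}

Both cases combine into a single formula in |ω|:

F(ω) = 3 \pi e^{- 2 \left|{\omega}\right|}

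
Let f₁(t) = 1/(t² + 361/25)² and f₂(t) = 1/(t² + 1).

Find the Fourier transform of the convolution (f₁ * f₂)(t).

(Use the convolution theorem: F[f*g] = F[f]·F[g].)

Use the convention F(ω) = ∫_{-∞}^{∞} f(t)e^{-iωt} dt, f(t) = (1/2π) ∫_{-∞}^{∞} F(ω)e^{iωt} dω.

F[f₁*f₂](ω) = \frac{25 \pi^{2} \left(19 \left|{\omega}\right| + 5\right) e^{- \frac{24 \left|{\omega}\right|}{5}}}{13718}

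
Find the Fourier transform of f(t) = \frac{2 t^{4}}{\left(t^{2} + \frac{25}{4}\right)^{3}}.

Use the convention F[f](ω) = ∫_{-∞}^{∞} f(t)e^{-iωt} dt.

F(ω) = \frac{\pi \left(25 \omega^{2} - 50 \left|{\omega}\right| + 12\right) e^{- \frac{5 \left|{\omega}\right|}{2}}}{40}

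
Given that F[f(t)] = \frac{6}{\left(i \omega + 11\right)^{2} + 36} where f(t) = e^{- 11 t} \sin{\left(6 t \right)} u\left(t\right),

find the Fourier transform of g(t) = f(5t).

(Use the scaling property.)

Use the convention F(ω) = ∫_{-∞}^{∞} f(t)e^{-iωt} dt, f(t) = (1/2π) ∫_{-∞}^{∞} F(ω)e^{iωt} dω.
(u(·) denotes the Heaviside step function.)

F[g](ω) = \frac{30}{\left(i \omega + 55\right)^{2} + 900}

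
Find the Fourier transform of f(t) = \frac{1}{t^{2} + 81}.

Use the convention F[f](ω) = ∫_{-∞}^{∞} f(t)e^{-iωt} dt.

F(ω) = \frac{\pi e^{- 9 \left|{\omega}\right|}}{9}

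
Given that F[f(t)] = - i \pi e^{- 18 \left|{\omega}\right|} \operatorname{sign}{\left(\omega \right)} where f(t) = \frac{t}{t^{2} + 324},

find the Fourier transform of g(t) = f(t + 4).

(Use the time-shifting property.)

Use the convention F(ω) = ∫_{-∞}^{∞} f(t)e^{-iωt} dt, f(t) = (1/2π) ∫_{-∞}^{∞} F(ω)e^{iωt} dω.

F[g](ω) = - i \pi e^{4 i \omega} e^{- 18 \left|{\omega}\right|} \operatorname{sign}{\left(\omega \right)}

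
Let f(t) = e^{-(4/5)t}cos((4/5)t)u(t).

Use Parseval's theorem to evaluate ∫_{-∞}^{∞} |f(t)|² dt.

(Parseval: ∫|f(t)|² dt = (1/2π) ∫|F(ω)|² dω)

∫|f(t)|² dt = \frac{15}{32}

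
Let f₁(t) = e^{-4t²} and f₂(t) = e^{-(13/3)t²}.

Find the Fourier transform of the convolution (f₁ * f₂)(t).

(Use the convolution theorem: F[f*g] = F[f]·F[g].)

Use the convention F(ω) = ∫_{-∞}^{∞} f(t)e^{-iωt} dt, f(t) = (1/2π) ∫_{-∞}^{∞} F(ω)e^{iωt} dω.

F[f₁*f₂](ω) = \frac{\sqrt{39} \pi e^{- \frac{25 \omega^{2}}{208}}}{26}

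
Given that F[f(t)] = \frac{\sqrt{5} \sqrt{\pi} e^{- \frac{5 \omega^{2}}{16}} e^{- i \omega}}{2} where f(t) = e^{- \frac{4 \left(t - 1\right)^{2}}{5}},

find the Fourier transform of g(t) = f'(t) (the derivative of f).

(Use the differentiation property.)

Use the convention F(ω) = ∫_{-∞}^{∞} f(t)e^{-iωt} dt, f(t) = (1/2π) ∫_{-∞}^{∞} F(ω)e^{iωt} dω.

F[g](ω) = \frac{\sqrt{5} i \sqrt{\pi} \omega e^{- \omega \left(\frac{5 \omega}{16} + i\right)}}{2}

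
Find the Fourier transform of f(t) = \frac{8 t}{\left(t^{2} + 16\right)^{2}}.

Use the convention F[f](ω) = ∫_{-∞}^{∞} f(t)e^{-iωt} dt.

F(ω) = - i \pi \omega e^{- 4 \left|{\omega}\right|}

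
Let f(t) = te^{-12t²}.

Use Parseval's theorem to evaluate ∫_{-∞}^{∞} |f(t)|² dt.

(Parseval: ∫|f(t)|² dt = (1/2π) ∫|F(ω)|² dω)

∫|f(t)|² dt = \frac{\sqrt{6} \sqrt{\pi}}{576}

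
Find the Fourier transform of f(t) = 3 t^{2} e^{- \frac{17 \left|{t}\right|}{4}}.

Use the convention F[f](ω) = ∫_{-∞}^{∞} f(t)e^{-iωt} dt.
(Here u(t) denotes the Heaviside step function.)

F(ω) = \frac{13056 \left(289 - 48 \omega^{2}\right)}{\left(16 \omega^{2} + 289\right)^{3}}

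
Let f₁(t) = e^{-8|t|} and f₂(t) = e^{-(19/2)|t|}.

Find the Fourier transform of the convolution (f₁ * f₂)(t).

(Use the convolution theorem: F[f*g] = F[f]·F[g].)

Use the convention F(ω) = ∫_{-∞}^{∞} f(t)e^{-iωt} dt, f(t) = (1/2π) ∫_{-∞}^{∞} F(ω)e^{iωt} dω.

F[f₁*f₂](ω) = \frac{1216}{\left(\omega^{2} + 64\right) \left(4 \omega^{2} + 361\right)}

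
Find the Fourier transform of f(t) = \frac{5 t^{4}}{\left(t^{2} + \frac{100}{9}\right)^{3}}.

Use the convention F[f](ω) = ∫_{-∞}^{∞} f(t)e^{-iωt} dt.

F(ω) = \frac{\pi \left(100 \omega^{2} - 150 \left|{\omega}\right| + 27\right) e^{- \frac{10 \left|{\omega}\right|}{3}}}{48}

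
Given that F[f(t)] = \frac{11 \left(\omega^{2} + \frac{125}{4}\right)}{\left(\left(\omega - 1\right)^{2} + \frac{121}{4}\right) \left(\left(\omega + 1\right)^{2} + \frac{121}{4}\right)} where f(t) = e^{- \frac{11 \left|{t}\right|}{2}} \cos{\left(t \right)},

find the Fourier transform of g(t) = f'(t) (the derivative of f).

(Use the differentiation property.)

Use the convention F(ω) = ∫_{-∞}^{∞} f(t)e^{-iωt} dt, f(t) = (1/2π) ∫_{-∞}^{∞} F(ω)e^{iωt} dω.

F[g](ω) = \frac{44 i \omega \left(4 \omega^{2} + 125\right)}{16 \omega^{4} + 936 \omega^{2} + 15625}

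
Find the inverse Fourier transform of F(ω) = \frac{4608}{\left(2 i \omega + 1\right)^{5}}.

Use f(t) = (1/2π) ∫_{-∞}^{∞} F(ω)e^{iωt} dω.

f(t) = 6 t^{4} e^{- \frac{t}{2}} u\left(t\right)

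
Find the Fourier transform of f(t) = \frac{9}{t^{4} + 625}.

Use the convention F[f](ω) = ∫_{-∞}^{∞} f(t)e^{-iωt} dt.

F(ω) = \frac{9 \pi e^{- \frac{5 \sqrt{2} \left|{\omega}\right|}{2}} \sin{\left(\frac{5 \sqrt{2} \left|{\omega}\right|}{2} + \frac{\pi}{4} \right)}}{125}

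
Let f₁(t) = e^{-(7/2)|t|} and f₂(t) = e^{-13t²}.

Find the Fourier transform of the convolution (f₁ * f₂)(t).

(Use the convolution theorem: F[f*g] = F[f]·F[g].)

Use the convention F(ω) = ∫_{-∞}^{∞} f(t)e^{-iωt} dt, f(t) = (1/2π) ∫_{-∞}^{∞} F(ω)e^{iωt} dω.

F[f₁*f₂](ω) = \frac{28 \sqrt{13} \sqrt{\pi} e^{- \frac{\omega^{2}}{52}}}{13 \left(4 \omega^{2} + 49\right)}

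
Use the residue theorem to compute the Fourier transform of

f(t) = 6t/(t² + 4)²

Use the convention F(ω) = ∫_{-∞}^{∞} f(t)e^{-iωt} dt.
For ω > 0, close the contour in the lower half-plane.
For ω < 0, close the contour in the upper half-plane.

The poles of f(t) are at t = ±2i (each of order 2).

Let g(z) = f(z)e^{-iωz}; for large |z| the factor e^{-iωz} decays in the lower half-plane when ω > 0 and in the upper half-plane when ω < 0.

Case ω > 0 (lower half-plane, clockwise contour ⇒ F(ω) = -2πi·ΣRes):
  Res_{z = - 2 i} g(z) = \frac{3 \omega e^{- 2 \omega}}{4} (pole of order 2)
  F(ω) = -2πi·ΣRes = - \frac{3 i \pi \omega e^{- 2 \omega}}{2}

Case ω < 0 (upper half-plane, counterclockwise contour ⇒ F(ω) = +2πi·ΣRes):
  Res_{z = 2 i} g(z) = - \frac{3 \omega e^{2 \omega}}{4} (pole of order 2)
  F(ω) = 2πi·ΣRes = - \frac{3 i \pi \omega e^{2 \omega}}{2}

Both cases combine into a single formula in |ω|:

F(ω) = - \frac{3 i \pi \omega e^{- 2 \left|{\omega}\right|}}{2}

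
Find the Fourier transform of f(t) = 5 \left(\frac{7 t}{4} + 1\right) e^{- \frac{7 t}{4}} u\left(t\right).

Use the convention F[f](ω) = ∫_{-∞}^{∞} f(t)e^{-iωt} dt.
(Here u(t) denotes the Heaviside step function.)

F(ω) = \frac{40 \left(- 2 i \omega - 7\right)}{16 \omega^{2} - 56 i \omega - 49}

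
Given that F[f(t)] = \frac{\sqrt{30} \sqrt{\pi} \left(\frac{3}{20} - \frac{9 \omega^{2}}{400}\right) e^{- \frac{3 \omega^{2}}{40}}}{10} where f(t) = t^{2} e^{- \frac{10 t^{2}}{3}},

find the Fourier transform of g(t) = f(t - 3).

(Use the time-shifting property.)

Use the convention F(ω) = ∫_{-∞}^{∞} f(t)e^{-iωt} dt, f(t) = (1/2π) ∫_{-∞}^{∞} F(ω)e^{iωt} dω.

F[g](ω) = \frac{3 \sqrt{30} \sqrt{\pi} \left(20 - 3 \omega^{2}\right) e^{- 3 \omega \left(\frac{\omega}{40} + i\right)}}{4000}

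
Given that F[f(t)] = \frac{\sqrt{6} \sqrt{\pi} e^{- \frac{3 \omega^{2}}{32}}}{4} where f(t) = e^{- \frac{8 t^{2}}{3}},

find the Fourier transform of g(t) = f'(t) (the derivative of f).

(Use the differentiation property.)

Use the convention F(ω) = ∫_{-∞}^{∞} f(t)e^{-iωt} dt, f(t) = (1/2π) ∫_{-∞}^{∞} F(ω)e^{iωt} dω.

F[g](ω) = \frac{\sqrt{6} i \sqrt{\pi} \omega e^{- \frac{3 \omega^{2}}{32}}}{4}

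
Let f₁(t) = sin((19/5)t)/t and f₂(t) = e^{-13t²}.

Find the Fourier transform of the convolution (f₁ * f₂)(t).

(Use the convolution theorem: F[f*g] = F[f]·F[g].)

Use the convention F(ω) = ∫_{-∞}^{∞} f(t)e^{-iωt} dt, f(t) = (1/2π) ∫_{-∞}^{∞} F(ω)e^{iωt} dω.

F[f₁*f₂](ω) = \begin{cases} \frac{\sqrt{13} \pi^{\frac{3}{2}} e^{- \frac{\omega^{2}}{52}}}{13} & \text{for}\: \omega > - \frac{19}{5} \wedge \omega < \frac{19}{5} \\0 & \text{otherwise} \end{cases}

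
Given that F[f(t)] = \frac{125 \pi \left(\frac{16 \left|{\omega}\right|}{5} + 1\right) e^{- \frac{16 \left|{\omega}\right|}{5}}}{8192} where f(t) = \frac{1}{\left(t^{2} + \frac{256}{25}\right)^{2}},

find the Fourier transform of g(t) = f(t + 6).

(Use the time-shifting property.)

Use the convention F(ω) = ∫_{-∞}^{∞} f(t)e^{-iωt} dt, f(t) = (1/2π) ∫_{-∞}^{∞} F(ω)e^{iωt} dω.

F[g](ω) = \frac{25 \pi \left(16 \left|{\omega}\right| + 5\right) e^{6 i \omega - \frac{16 \left|{\omega}\right|}{5}}}{8192}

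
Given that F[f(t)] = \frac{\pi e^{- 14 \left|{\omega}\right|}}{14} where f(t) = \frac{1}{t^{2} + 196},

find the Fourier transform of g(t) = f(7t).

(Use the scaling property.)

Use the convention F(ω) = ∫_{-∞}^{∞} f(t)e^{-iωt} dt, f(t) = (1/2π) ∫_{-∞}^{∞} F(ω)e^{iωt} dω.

F[g](ω) = \frac{\pi e^{- 2 \left|{\omega}\right|}}{98}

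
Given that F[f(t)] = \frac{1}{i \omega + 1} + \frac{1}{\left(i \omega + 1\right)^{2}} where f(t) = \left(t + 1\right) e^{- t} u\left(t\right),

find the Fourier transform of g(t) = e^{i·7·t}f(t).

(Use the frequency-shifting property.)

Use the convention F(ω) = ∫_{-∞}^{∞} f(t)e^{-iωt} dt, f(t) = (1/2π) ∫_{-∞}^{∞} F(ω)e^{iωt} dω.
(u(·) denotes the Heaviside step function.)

F[g](ω) = \frac{i \left(\omega - 7\right) + \left(i \left(\omega - 7\right) + 1\right)^{2} + 1}{\left(i \left(\omega - 7\right) + 1\right)^{3}}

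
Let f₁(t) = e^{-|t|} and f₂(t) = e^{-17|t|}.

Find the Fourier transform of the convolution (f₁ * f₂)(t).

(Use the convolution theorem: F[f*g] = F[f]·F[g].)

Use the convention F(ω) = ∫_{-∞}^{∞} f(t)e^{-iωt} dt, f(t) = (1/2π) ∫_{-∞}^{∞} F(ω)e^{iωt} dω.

F[f₁*f₂](ω) = \frac{68}{\left(\omega^{2} + 1\right) \left(\omega^{2} + 289\right)}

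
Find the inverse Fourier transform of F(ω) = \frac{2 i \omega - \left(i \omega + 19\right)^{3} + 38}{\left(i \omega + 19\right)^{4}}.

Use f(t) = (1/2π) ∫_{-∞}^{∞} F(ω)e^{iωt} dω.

f(t) = \left(t^{2} - 1\right) e^{- 19 t} u\left(t\right)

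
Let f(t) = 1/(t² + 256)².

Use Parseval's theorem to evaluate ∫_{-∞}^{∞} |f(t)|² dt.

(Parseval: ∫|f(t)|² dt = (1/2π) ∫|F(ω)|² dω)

∫|f(t)|² dt = \frac{5 \pi}{4294967296}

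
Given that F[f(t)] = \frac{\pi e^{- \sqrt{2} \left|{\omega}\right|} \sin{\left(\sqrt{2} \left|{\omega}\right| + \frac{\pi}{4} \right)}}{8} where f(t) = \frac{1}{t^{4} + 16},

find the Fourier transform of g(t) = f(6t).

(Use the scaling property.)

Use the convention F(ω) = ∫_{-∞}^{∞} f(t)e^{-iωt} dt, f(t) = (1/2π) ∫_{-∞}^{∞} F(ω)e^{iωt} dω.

F[g](ω) = \frac{\pi e^{- \frac{\sqrt{2} \left|{\omega}\right|}{6}} \sin{\left(\frac{\sqrt{2} \left|{\omega}\right|}{6} + \frac{\pi}{4} \right)}}{48}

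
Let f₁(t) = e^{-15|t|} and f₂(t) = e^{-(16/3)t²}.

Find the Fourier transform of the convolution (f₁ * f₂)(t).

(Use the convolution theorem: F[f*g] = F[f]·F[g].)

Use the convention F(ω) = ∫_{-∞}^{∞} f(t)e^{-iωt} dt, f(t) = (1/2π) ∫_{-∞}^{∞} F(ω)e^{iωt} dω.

F[f₁*f₂](ω) = \frac{15 \sqrt{3} \sqrt{\pi} e^{- \frac{3 \omega^{2}}{64}}}{2 \left(\omega^{2} + 225\right)}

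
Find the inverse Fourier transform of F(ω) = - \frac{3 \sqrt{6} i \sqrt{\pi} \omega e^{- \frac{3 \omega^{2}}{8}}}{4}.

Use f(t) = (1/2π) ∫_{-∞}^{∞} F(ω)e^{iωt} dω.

f(t) = 2 t e^{- \frac{2 t^{2}}{3}}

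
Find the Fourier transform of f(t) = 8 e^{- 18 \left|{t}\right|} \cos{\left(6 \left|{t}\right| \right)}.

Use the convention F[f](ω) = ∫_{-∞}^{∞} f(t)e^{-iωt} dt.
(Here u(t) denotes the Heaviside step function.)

F(ω) = \frac{288 \left(\omega^{2} + 360\right)}{\omega^{4} + 576 \omega^{2} + 129600}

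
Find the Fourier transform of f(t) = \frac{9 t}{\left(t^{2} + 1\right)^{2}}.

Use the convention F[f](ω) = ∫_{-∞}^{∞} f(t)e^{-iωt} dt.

F(ω) = - \frac{9 i \pi \omega e^{- \left|{\omega}\right|}}{2}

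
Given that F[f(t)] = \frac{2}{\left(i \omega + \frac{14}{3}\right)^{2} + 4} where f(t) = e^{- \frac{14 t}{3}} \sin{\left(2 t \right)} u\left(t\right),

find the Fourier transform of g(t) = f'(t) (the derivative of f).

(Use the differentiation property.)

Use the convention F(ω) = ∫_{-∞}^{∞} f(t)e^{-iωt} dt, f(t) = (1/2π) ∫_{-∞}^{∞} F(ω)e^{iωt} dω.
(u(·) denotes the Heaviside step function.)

F[g](ω) = \frac{18 i \omega}{\left(3 i \omega + 14\right)^{2} + 36}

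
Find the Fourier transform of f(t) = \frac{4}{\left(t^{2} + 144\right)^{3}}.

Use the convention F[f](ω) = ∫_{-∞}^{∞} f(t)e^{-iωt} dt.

F(ω) = \frac{\pi \left(48 \omega^{2} + 12 \left|{\omega}\right| + 1\right) e^{- 12 \left|{\omega}\right|}}{165888}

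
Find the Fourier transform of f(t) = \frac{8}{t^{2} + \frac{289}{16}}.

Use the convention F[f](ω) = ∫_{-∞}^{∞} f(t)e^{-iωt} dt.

F(ω) = \frac{32 \pi e^{- \frac{17 \left|{\omega}\right|}{4}}}{17}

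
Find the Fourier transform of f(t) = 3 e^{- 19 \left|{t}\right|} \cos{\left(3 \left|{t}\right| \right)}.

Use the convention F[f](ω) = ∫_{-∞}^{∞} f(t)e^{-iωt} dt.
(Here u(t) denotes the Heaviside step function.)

F(ω) = \frac{114 \left(\omega^{2} + 370\right)}{\omega^{4} + 704 \omega^{2} + 136900}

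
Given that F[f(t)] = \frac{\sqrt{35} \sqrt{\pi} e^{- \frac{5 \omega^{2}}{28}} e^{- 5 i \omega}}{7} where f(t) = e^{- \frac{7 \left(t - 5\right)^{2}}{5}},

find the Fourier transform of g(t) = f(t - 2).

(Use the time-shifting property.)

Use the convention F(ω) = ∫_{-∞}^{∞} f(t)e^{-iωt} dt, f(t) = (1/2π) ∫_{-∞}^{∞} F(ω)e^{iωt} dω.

F[g](ω) = \frac{\sqrt{35} \sqrt{\pi} e^{- \frac{\omega \left(5 \omega + 196 i\right)}{28}}}{7}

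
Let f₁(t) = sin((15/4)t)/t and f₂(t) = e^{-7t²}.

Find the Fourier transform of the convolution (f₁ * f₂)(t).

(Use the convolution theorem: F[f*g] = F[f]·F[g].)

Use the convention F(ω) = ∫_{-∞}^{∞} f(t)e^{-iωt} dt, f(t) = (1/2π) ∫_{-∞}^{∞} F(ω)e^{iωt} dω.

F[f₁*f₂](ω) = \begin{cases} \frac{\sqrt{7} \pi^{\frac{3}{2}} e^{- \frac{\omega^{2}}{28}}}{7} & \text{for}\: \omega > - \frac{15}{4} \wedge \omega < \frac{15}{4} \\0 & \text{otherwise} \end{cases}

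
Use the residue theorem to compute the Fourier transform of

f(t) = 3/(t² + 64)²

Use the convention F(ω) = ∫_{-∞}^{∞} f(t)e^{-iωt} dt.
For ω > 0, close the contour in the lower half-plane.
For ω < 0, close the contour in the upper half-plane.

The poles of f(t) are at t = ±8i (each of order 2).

Let g(z) = f(z)e^{-iωz}; for large |z| the factor e^{-iωz} decays in the lower half-plane when ω > 0 and in the upper half-plane when ω < 0.

Case ω > 0 (lower half-plane, clockwise contour ⇒ F(ω) = -2πi·ΣRes):
  Res_{z = - 8 i} g(z) = \frac{3 i \left(8 \omega + 1\right) e^{- 8 \omega}}{2048} (pole of order 2)
  F(ω) = -2πi·ΣRes = \frac{3 \pi \left(8 \omega + 1\right) e^{- 8 \omega}}{1024}

Case ω < 0 (upper half-plane, counterclockwise contour ⇒ F(ω) = +2πi·ΣRes):
  Res_{z = 8 i} g(z) = \frac{3 i \left(8 \omega - 1\right) e^{8 \omega}}{2048} (pole of order 2)
  F(ω) = 2πi·ΣRes = \frac{3 \pi \left(1 - 8 \omega\right) e^{8 \omega}}{1024}

Both cases combine into a single formula in |ω|:

F(ω) = \frac{3 \pi \left(8 \left|{\omega}\right| + 1\right) e^{- 8 \left|{\omega}\right|}}{1024}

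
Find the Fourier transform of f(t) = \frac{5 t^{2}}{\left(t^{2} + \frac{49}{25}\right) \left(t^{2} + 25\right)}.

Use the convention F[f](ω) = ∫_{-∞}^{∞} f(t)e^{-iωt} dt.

F(ω) = \frac{625 \pi e^{- 5 \left|{\omega}\right|}}{576} - \frac{175 \pi e^{- \frac{7 \left|{\omega}\right|}{5}}}{576}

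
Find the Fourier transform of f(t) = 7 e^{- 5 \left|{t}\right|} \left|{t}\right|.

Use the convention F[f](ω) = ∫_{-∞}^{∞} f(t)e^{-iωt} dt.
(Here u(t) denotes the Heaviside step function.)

F(ω) = \frac{14 \left(25 - \omega^{2}\right)}{\left(\omega^{2} + 25\right)^{2}}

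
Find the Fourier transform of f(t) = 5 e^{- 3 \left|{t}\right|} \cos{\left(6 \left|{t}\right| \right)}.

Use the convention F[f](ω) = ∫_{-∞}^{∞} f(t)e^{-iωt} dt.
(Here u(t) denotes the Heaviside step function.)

F(ω) = \frac{30 \left(\omega^{2} + 45\right)}{\omega^{4} - 54 \omega^{2} + 2025}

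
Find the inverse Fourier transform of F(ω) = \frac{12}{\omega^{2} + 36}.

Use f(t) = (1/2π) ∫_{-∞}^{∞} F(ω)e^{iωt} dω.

f(t) = e^{- 6 \left|{t}\right|}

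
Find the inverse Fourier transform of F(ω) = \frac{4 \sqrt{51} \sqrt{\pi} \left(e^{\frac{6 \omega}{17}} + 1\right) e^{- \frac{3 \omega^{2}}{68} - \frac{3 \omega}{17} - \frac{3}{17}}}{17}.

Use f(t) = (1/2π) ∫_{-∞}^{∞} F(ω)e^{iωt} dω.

f(t) = 8 e^{- \frac{17 t^{2}}{3}} \cos{\left(2 t \right)}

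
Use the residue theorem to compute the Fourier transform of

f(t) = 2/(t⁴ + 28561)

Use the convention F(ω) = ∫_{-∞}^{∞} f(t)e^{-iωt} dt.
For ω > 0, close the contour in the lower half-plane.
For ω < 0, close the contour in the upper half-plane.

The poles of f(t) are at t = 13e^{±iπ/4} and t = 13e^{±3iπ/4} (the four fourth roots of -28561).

Let g(z) = f(z)e^{-iωz}; for large |z| the factor e^{-iωz} decays in the lower half-plane when ω > 0 and in the upper half-plane when ω < 0.

Case ω > 0 (lower half-plane, clockwise contour ⇒ F(ω) = -2πi·ΣRes):
  Res_{z = - \frac{13 \sqrt{2}}{2} - \frac{13 \sqrt{2} i}{2}} g(z) = \frac{\sqrt{2} i \left(1 - i\right) e^{\frac{13 \sqrt{2} \omega \left(-1 + i\right)}{2}}}{8788}
  Res_{z = \frac{13 \sqrt{2}}{2} - \frac{13 \sqrt{2} i}{2}} g(z) = \frac{\sqrt{2} i \left(1 + i\right) e^{- \frac{13 \sqrt{2} \omega \left(1 + i\right)}{2}}}{8788}
  F(ω) = -2πi·ΣRes = \frac{\sqrt{2} \pi \left(1 - i\right) \left(e^{13 \sqrt{2} i \omega} + i\right) e^{- \frac{13 \sqrt{2} \omega \left(1 + i\right)}{2}}}{4394} = \frac{2 \pi e^{- \frac{13 \sqrt{2} \omega}{2}} \sin{\left(\frac{13 \sqrt{2} \omega}{2} + \frac{\pi}{4} \right)}}{2197}

Case ω < 0 (upper half-plane, counterclockwise contour ⇒ F(ω) = +2πi·ΣRes):
  Res_{z = \frac{13 \sqrt{2}}{2} + \frac{13 \sqrt{2} i}{2}} g(z) = \frac{\sqrt{2} i \left(-1 + i\right) e^{\frac{13 \sqrt{2} \omega \left(1 - i\right)}{2}}}{8788}
  Res_{z = - \frac{13 \sqrt{2}}{2} + \frac{13 \sqrt{2} i}{2}} g(z) = \frac{\sqrt{2} \left(1 - i\right) e^{\frac{13 \sqrt{2} \omega \left(1 + i\right)}{2}}}{8788}
  F(ω) = 2πi·ΣRes = - \frac{\sqrt{2} i \pi \left(i \left(1 - i\right) e^{\frac{13 \sqrt{2} \omega \left(1 - i\right)}{2}} - \left(1 - i\right) e^{\frac{13 \sqrt{2} \omega \left(1 + i\right)}{2}}\right)}{4394} = \frac{2 \pi e^{\frac{13 \sqrt{2} \omega}{2}} \cos{\left(\frac{13 \sqrt{2} \omega}{2} + \frac{\pi}{4} \right)}}{2197}

Both cases combine into a single formula in |ω|:

F(ω) = \frac{2 \pi e^{- \frac{13 \sqrt{2} \left|{\omega}\right|}{2}} \sin{\left(\frac{13 \sqrt{2} \left|{\omega}\right|}{2} + \frac{\pi}{4} \right)}}{2197}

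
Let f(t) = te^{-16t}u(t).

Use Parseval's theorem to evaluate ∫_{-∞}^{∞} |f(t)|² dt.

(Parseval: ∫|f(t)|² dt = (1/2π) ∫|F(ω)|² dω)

∫|f(t)|² dt = \frac{1}{16384}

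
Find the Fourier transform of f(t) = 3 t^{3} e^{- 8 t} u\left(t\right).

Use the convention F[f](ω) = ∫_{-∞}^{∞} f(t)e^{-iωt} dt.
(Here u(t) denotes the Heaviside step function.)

F(ω) = \frac{18}{\left(i \omega + 8\right)^{4}}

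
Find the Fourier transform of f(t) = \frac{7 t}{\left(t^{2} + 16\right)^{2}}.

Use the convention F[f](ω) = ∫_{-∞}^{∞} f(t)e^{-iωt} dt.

F(ω) = - \frac{7 i \pi \omega e^{- 4 \left|{\omega}\right|}}{8}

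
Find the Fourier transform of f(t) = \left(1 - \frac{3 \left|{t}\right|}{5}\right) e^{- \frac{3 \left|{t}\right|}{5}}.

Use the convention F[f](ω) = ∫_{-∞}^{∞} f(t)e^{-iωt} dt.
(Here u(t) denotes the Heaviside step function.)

F(ω) = \frac{1500 \omega^{2}}{\left(25 \omega^{2} + 9\right)^{2}}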